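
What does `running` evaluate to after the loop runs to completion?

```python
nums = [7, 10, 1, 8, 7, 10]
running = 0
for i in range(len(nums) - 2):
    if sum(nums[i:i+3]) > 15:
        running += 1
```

Let's trace through this code step by step.

Initialize: nums = [7, 10, 1, 8, 7, 10]
Initialize: running = 0
Entering loop: for i in range(len(nums) - 2):
After iteration 1: i = 0, running = 1
After iteration 2: i = 1, running = 2
After iteration 3: i = 2, running = 3
After iteration 4: i = 3, running = 4
Loop ends.

Final answer: 4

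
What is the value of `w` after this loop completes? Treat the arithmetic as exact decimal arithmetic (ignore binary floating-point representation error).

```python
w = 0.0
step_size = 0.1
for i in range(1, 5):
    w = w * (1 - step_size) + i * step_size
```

Let's trace through this code step by step.

Initialize: w = 0.0
Initialize: step_size = 0.1
Entering loop: for i in range(1, 5):
After iteration 1: i = 1, w = 0.1
After iteration 2: i = 2, w = 0.29
After iteration 3: i = 3, w = 0.561
After iteration 4: i = 4, w = 0.9049
Loop ends.

Final answer: 0.9049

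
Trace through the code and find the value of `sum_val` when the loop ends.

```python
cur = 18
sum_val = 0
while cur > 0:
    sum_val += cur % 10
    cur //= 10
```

Let's trace through this code step by step.

Initialize: cur = 18
Initialize: sum_val = 0
Entering loop: while cur > 0:
After iteration 1: cur = 1, sum_val = 8
After iteration 2: cur = 0, sum_val = 9
Loop ends.

Final answer: 9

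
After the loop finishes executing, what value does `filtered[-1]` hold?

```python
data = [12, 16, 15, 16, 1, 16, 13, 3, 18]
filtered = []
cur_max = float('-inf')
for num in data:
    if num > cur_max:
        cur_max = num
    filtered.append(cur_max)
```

Let's trace through this code step by step.

Initialize: data = [12, 16, 15, 16, 1, 16, 13, 3, 18]
Initialize: filtered = []
Initialize: cur_max = -inf
Entering loop: for num in data:
After iteration 1: num = 12, filtered = [12], cur_max = 12
After iteration 2: num = 16, filtered = [12, 16], cur_max = 16
After iteration 3: num = 15, filtered = [12, 16, 16], cur_max = 16
After iteration 4: num = 16, filtered = [12, 16, 16, 16], cur_max = 16
After iteration 5: num = 1, filtered = [12, 16, 16, 16, 16], cur_max = 16
After iteration 6: num = 16, filtered = [12, 16, 16, 16, 16, 16], cur_max = 16
After iteration 7: num = 13, filtered = [12, 16, 16, 16, 16, 16, 16], cur_max = 16
After iteration 8: num = 3, filtered = [12, 16, 16, 16, 16, 16, 16, 16], cur_max = 16
After iteration 9: num = 18, filtered = [12, 16, 16, 16, 16, 16, 16, 16, 18], cur_max = 18
Loop ends.
filtered[-1] = 18

Final answer: 18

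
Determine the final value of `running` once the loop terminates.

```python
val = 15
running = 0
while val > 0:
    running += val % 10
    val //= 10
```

Let's trace through this code step by step.

Initialize: val = 15
Initialize: running = 0
Entering loop: while val > 0:
After iteration 1: val = 1, running = 5
After iteration 2: val = 0, running = 6
Loop ends.

Final answer: 6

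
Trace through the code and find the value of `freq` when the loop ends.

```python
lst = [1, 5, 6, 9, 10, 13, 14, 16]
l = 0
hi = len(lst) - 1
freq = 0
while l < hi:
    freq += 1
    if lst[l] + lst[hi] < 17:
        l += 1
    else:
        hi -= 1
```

Let's trace through this code step by step.

Initialize: lst = [1, 5, 6, 9, 10, 13, 14, 16]
Initialize: l = 0
Initialize: hi = 7
Initialize: freq = 0
Entering loop: while l < hi:
After iteration 1: l = 0, hi = 6, freq = 1
After iteration 2: l = 1, hi = 6, freq = 2
After iteration 3: l = 1, hi = 5, freq = 3
After iteration 4: l = 1, hi = 4, freq = 4
After iteration 5: l = 2, hi = 4, freq = 5
After iteration 6: l = 3, hi = 4, freq = 6
After iteration 7: l = 3, hi = 3, freq = 7
Loop ends.

Final answer: 7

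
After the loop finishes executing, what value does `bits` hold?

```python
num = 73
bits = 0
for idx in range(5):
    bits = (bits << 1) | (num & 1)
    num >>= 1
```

Let's trace through this code step by step.

Initialize: num = 73
Initialize: bits = 0
Entering loop: for idx in range(5):
After iteration 1: idx = 0, num = 36, bits = 1
After iteration 2: idx = 1, num = 18, bits = 2
After iteration 3: idx = 2, num = 9, bits = 4
After iteration 4: idx = 3, num = 4, bits = 9
After iteration 5: idx = 4, num = 2, bits = 18
Loop ends.

Final answer: 18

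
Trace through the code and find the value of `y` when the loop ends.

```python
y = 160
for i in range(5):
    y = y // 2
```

Let's trace through this code step by step.

Initialize: y = 160
Entering loop: for i in range(5):
After iteration 1: i = 0, y = 80
After iteration 2: i = 1, y = 40
After iteration 3: i = 2, y = 20
After iteration 4: i = 3, y = 10
After iteration 5: i = 4, y = 5
Loop ends.

Final answer: 5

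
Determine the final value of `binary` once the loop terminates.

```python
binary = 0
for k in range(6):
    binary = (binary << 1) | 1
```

Let's trace through this code step by step.

Initialize: binary = 0
Entering loop: for k in range(6):
After iteration 1: k = 0, binary = 1
After iteration 2: k = 1, binary = 3
After iteration 3: k = 2, binary = 7
After iteration 4: k = 3, binary = 15
After iteration 5: k = 4, binary = 31
After iteration 6: k = 5, binary = 63
Loop ends.

Final answer: 63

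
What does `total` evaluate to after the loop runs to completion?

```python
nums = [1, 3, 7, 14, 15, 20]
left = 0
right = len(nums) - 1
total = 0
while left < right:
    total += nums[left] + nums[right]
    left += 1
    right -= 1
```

Let's trace through this code step by step.

Initialize: nums = [1, 3, 7, 14, 15, 20]
Initialize: left = 0
Initialize: right = 5
Initialize: total = 0
Entering loop: while left < right:
After iteration 1: left = 1, right = 4, total = 21
After iteration 2: left = 2, right = 3, total = 39
After iteration 3: left = 3, right = 2, total = 60
Loop ends.

Final answer: 60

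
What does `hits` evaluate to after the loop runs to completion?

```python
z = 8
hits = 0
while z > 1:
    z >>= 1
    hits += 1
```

Let's trace through this code step by step.

Initialize: z = 8
Initialize: hits = 0
Entering loop: while z > 1:
After iteration 1: z = 4, hits = 1
After iteration 2: z = 2, hits = 2
After iteration 3: z = 1, hits = 3
Loop ends.

Final answer: 3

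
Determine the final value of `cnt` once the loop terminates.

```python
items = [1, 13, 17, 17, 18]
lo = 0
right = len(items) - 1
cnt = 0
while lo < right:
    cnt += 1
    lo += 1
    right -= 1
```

Let's trace through this code step by step.

Initialize: items = [1, 13, 17, 17, 18]
Initialize: lo = 0
Initialize: right = 4
Initialize: cnt = 0
Entering loop: while lo < right:
After iteration 1: lo = 1, right = 3, cnt = 1
After iteration 2: lo = 2, right = 2, cnt = 2
Loop ends.

Final answer: 2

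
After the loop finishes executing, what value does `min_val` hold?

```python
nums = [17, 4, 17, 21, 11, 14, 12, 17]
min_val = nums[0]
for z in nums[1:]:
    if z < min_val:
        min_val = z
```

Let's trace through this code step by step.

Initialize: nums = [17, 4, 17, 21, 11, 14, 12, 17]
Initialize: min_val = 17
Entering loop: for z in nums[1:]:
After iteration 1: z = 4, min_val = 4
After iteration 2: z = 17, min_val = 4
After iteration 3: z = 21, min_val = 4
After iteration 4: z = 11, min_val = 4
After iteration 5: z = 14, min_val = 4
After iteration 6: z = 12, min_val = 4
After iteration 7: z = 17, min_val = 4
Loop ends.

Final answer: 4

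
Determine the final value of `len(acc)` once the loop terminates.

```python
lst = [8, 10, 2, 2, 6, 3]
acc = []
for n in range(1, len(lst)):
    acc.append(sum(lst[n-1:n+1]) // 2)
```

Let's trace through this code step by step.

Initialize: lst = [8, 10, 2, 2, 6, 3]
Initialize: acc = []
Entering loop: for n in range(1, len(lst)):
After iteration 1: n = 1, acc = [9]
After iteration 2: n = 2, acc = [9, 6]
After iteration 3: n = 3, acc = [9, 6, 2]
After iteration 4: n = 4, acc = [9, 6, 2, 4]
After iteration 5: n = 5, acc = [9, 6, 2, 4, 4]
Loop ends.
len(acc) = 5

Final answer: 5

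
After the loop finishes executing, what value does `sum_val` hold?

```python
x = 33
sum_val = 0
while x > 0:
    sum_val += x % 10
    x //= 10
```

Let's trace through this code step by step.

Initialize: x = 33
Initialize: sum_val = 0
Entering loop: while x > 0:
After iteration 1: x = 3, sum_val = 3
After iteration 2: x = 0, sum_val = 6
Loop ends.

Final answer: 6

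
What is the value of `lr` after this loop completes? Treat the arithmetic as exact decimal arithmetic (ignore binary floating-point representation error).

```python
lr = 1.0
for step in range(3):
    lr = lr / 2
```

Let's trace through this code step by step.

Initialize: lr = 1.0
Entering loop: for step in range(3):
After iteration 1: step = 0, lr = 0.5
After iteration 2: step = 1, lr = 0.25
After iteration 3: step = 2, lr = 0.125
Loop ends.

Final answer: 0.125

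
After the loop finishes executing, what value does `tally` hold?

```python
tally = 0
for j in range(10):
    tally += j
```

Let's trace through this code step by step.

Initialize: tally = 0
Entering loop: for j in range(10):
After iteration 1: j = 0, tally = 0
After iteration 2: j = 1, tally = 1
After iteration 3: j = 2, tally = 3
After iteration 4: j = 3, tally = 6
After iteration 5: j = 4, tally = 10
After iteration 6: j = 5, tally = 15
After iteration 7: j = 6, tally = 21
After iteration 8: j = 7, tally = 28
After iteration 9: j = 8, tally = 36
After iteration 10: j = 9, tally = 45
Loop ends.

Final answer: 45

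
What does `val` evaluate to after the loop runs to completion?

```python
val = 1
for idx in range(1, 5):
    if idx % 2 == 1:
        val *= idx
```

Let's trace through this code step by step.

Initialize: val = 1
Entering loop: for idx in range(1, 5):
After iteration 1: idx = 1, val = 1
After iteration 2: idx = 2, val = 1
After iteration 3: idx = 3, val = 3
After iteration 4: idx = 4, val = 3
Loop ends.

Final answer: 3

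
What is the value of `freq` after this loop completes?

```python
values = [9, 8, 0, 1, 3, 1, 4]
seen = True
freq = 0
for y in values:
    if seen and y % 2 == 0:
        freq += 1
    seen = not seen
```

Let's trace through this code step by step.

Initialize: values = [9, 8, 0, 1, 3, 1, 4]
Initialize: seen = True
Initialize: freq = 0
Entering loop: for y in values:
After iteration 1: y = 9, seen = False, freq = 0
After iteration 2: y = 8, seen = True, freq = 0
After iteration 3: y = 0, seen = False, freq = 1
After iteration 4: y = 1, seen = True, freq = 1
After iteration 5: y = 3, seen = False, freq = 1
After iteration 6: y = 1, seen = True, freq = 1
After iteration 7: y = 4, seen = False, freq = 2
Loop ends.

Final answer: 2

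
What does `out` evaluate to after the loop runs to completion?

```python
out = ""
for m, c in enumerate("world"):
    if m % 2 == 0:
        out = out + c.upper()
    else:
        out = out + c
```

Let's trace through this code step by step.

Initialize: out = ''
Entering loop: for m, c in enumerate("world"):
After iteration 1: m = 0, c = 'w', out = 'W'
After iteration 2: m = 1, c = 'o', out = 'Wo'
After iteration 3: m = 2, c = 'r', out = 'WoR'
After iteration 4: m = 3, c = 'l', out = 'WoRl'
After iteration 5: m = 4, c = 'd', out = 'WoRlD'
Loop ends.

Final answer: 'WoRlD'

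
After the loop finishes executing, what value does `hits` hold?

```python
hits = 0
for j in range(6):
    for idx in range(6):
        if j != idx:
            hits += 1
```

Let's trace through this code step by step.

Initialize: hits = 0
Entering loop: for j in range(6):
After iteration 1: j = 0, hits = 5
After iteration 2: j = 1, hits = 10
After iteration 3: j = 2, hits = 15
After iteration 4: j = 3, hits = 20
After iteration 5: j = 4, hits = 25
After iteration 6: j = 5, hits = 30
Loop ends.

Final answer: 30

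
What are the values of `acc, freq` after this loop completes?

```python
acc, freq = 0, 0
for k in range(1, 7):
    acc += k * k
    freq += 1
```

Let's trace through this code step by step.

Initialize: acc = 0
Initialize: freq = 0
Entering loop: for k in range(1, 7):
After iteration 1: k = 1, acc = 1, freq = 1
After iteration 2: k = 2, acc = 5, freq = 2
After iteration 3: k = 3, acc = 14, freq = 3
After iteration 4: k = 4, acc = 30, freq = 4
After iteration 5: k = 5, acc = 55, freq = 5
After iteration 6: k = 6, acc = 91, freq = 6
Loop ends.

Final answer: 91, 6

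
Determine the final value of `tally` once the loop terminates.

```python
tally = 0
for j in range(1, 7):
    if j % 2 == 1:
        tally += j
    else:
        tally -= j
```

Let's trace through this code step by step.

Initialize: tally = 0
Entering loop: for j in range(1, 7):
After iteration 1: j = 1, tally = 1
After iteration 2: j = 2, tally = -1
After iteration 3: j = 3, tally = 2
After iteration 4: j = 4, tally = -2
After iteration 5: j = 5, tally = 3
After iteration 6: j = 6, tally = -3
Loop ends.

Final answer: -3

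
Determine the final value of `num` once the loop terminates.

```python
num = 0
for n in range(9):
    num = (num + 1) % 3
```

Let's trace through this code step by step.

Initialize: num = 0
Entering loop: for n in range(9):
After iteration 1: n = 0, num = 1
After iteration 2: n = 1, num = 2
After iteration 3: n = 2, num = 0
After iteration 4: n = 3, num = 1
After iteration 5: n = 4, num = 2
After iteration 6: n = 5, num = 0
After iteration 7: n = 6, num = 1
After iteration 8: n = 7, num = 2
After iteration 9: n = 8, num = 0
Loop ends.

Final answer: 0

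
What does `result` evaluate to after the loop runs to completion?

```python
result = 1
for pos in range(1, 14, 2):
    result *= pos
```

Let's trace through this code step by step.

Initialize: result = 1
Entering loop: for pos in range(1, 14, 2):
After iteration 1: pos = 1, result = 1
After iteration 2: pos = 3, result = 3
After iteration 3: pos = 5, result = 15
After iteration 4: pos = 7, result = 105
After iteration 5: pos = 9, result = 945
After iteration 6: pos = 11, result = 10395
After iteration 7: pos = 13, result = 135135
Loop ends.

Final answer: 135135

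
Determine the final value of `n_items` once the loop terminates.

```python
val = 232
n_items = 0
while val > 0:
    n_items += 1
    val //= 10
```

Let's trace through this code step by step.

Initialize: val = 232
Initialize: n_items = 0
Entering loop: while val > 0:
After iteration 1: val = 23, n_items = 1
After iteration 2: val = 2, n_items = 2
After iteration 3: val = 0, n_items = 3
Loop ends.

Final answer: 3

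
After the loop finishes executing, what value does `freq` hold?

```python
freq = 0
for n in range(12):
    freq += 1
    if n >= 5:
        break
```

Let's trace through this code step by step.

Initialize: freq = 0
Entering loop: for n in range(12):
After iteration 1: n = 0, freq = 1
After iteration 2: n = 1, freq = 2
After iteration 3: n = 2, freq = 3
After iteration 4: n = 3, freq = 4
After iteration 5: n = 4, freq = 5
After iteration 6: n = 5, freq = 6
Loop ends.

Final answer: 6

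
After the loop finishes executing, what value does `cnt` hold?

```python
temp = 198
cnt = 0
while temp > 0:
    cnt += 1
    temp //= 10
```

Let's trace through this code step by step.

Initialize: temp = 198
Initialize: cnt = 0
Entering loop: while temp > 0:
After iteration 1: temp = 19, cnt = 1
After iteration 2: temp = 1, cnt = 2
After iteration 3: temp = 0, cnt = 3
Loop ends.

Final answer: 3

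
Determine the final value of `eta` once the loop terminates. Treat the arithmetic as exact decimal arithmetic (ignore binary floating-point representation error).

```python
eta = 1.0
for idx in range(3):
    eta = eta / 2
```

Let's trace through this code step by step.

Initialize: eta = 1.0
Entering loop: for idx in range(3):
After iteration 1: idx = 0, eta = 0.5
After iteration 2: idx = 1, eta = 0.25
After iteration 3: idx = 2, eta = 0.125
Loop ends.

Final answer: 0.125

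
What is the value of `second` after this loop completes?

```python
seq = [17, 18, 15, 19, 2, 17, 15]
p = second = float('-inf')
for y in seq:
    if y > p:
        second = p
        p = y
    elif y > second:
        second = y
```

Let's trace through this code step by step.

Initialize: seq = [17, 18, 15, 19, 2, 17, 15]
Initialize: p = -inf
Initialize: second = -inf
Entering loop: for y in seq:
After iteration 1: y = 17, p = 17, second = -inf
After iteration 2: y = 18, p = 18, second = 17
After iteration 3: y = 15, p = 18, second = 17
After iteration 4: y = 19, p = 19, second = 18
After iteration 5: y = 2, p = 19, second = 18
After iteration 6: y = 17, p = 19, second = 18
After iteration 7: y = 15, p = 19, second = 18
Loop ends.

Final answer: 18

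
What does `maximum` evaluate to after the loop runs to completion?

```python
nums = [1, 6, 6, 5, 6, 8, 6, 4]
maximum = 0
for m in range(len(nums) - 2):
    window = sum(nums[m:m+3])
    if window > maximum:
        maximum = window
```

Let's trace through this code step by step.

Initialize: nums = [1, 6, 6, 5, 6, 8, 6, 4]
Initialize: maximum = 0
Entering loop: for m in range(len(nums) - 2):
After iteration 1: m = 0, maximum = 13, window = 13
After iteration 2: m = 1, maximum = 17, window = 17
After iteration 3: m = 2, maximum = 17, window = 17
After iteration 4: m = 3, maximum = 19, window = 19
After iteration 5: m = 4, maximum = 20, window = 20
After iteration 6: m = 5, maximum = 20, window = 18
Loop ends.

Final answer: 20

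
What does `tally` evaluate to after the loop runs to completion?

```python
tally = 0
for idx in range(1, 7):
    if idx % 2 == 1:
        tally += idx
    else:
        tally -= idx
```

Let's trace through this code step by step.

Initialize: tally = 0
Entering loop: for idx in range(1, 7):
After iteration 1: idx = 1, tally = 1
After iteration 2: idx = 2, tally = -1
After iteration 3: idx = 3, tally = 2
After iteration 4: idx = 4, tally = -2
After iteration 5: idx = 5, tally = 3
After iteration 6: idx = 6, tally = -3
Loop ends.

Final answer: -3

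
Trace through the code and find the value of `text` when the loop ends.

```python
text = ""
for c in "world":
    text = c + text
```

Let's trace through this code step by step.

Initialize: text = ''
Entering loop: for c in "world":
After iteration 1: c = 'w', text = 'w'
After iteration 2: c = 'o', text = 'ow'
After iteration 3: c = 'r', text = 'row'
After iteration 4: c = 'l', text = 'lrow'
After iteration 5: c = 'd', text = 'dlrow'
Loop ends.

Final answer: 'dlrow'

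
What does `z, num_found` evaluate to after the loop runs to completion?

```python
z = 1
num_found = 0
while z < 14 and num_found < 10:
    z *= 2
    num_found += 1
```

Let's trace through this code step by step.

Initialize: z = 1
Initialize: num_found = 0
Entering loop: while z < 14 and num_found < 10:
After iteration 1: z = 2, num_found = 1
After iteration 2: z = 4, num_found = 2
After iteration 3: z = 8, num_found = 3
After iteration 4: z = 16, num_found = 4
Loop ends.

Final answer: 16, 4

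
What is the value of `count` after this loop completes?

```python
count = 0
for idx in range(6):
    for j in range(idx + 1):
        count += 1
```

Let's trace through this code step by step.

Initialize: count = 0
Entering loop: for idx in range(6):
After iteration 1: idx = 0, count = 1, j = 0
After iteration 2: idx = 1, count = 3, j = 1
After iteration 3: idx = 2, count = 6, j = 2
After iteration 4: idx = 3, count = 10, j = 3
After iteration 5: idx = 4, count = 15, j = 4
After iteration 6: idx = 5, count = 21, j = 5
Loop ends.

Final answer: 21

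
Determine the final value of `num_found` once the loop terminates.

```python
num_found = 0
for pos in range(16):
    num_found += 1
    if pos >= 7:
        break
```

Let's trace through this code step by step.

Initialize: num_found = 0
Entering loop: for pos in range(16):
After iteration 1: pos = 0, num_found = 1
After iteration 2: pos = 1, num_found = 2
After iteration 3: pos = 2, num_found = 3
After iteration 4: pos = 3, num_found = 4
After iteration 5: pos = 4, num_found = 5
After iteration 6: pos = 5, num_found = 6
After iteration 7: pos = 6, num_found = 7
After iteration 8: pos = 7, num_found = 8
Loop ends.

Final answer: 8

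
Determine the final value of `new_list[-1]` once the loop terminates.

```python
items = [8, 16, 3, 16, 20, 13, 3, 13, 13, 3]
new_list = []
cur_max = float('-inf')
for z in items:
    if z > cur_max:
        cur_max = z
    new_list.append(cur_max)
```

Let's trace through this code step by step.

Initialize: items = [8, 16, 3, 16, 20, 13, 3, 13, 13, 3]
Initialize: new_list = []
Initialize: cur_max = -inf
Entering loop: for z in items:
After iteration 1: z = 8, new_list = [8], cur_max = 8
After iteration 2: z = 16, new_list = [8, 16], cur_max = 16
After iteration 3: z = 3, new_list = [8, 16, 16], cur_max = 16
After iteration 4: z = 16, new_list = [8, 16, 16, 16], cur_max = 16
After iteration 5: z = 20, new_list = [8, 16, 16, 16, 20], cur_max = 20
After iteration 6: z = 13, new_list = [8, 16, 16, 16, 20, 20], cur_max = 20
After iteration 7: z = 3, new_list = [8, 16, 16, 16, 20, 20, 20], cur_max = 20
After iteration 8: z = 13, new_list = [8, 16, 16, 16, 20, 20, 20, 20], cur_max = 20
After iteration 9: z = 13, new_list = [8, 16, 16, 16, 20, 20, 20, 20, 20], cur_max = 20
After iteration 10: z = 3, new_list = [8, 16, 16, 16, 20, 20, 20, 20, 20, 20], cur_max = 20
Loop ends.
new_list[-1] = 20

Final answer: 20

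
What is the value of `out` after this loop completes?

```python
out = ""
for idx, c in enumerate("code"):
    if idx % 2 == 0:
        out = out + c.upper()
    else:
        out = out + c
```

Let's trace through this code step by step.

Initialize: out = ''
Entering loop: for idx, c in enumerate("code"):
After iteration 1: idx = 0, c = 'c', out = 'C'
After iteration 2: idx = 1, c = 'o', out = 'Co'
After iteration 3: idx = 2, c = 'd', out = 'CoD'
After iteration 4: idx = 3, c = 'e', out = 'CoDe'
Loop ends.

Final answer: 'CoDe'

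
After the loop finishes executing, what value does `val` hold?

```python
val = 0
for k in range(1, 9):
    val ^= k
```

Let's trace through this code step by step.

Initialize: val = 0
Entering loop: for k in range(1, 9):
After iteration 1: k = 1, val = 1
After iteration 2: k = 2, val = 3
After iteration 3: k = 3, val = 0
After iteration 4: k = 4, val = 4
After iteration 5: k = 5, val = 1
After iteration 6: k = 6, val = 7
After iteration 7: k = 7, val = 0
After iteration 8: k = 8, val = 8
Loop ends.

Final answer: 8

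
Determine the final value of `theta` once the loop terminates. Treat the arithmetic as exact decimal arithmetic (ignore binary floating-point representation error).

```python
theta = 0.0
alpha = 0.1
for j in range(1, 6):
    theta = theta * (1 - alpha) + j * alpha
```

Let's trace through this code step by step.

Initialize: theta = 0.0
Initialize: alpha = 0.1
Entering loop: for j in range(1, 6):
After iteration 1: j = 1, theta = 0.1
After iteration 2: j = 2, theta = 0.29
After iteration 3: j = 3, theta = 0.561
After iteration 4: j = 4, theta = 0.9049
After iteration 5: j = 5, theta = 1.31441
Loop ends.

Final answer: 1.31441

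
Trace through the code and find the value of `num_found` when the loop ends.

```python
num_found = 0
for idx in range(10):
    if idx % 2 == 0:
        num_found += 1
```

Let's trace through this code step by step.

Initialize: num_found = 0
Entering loop: for idx in range(10):
After iteration 1: idx = 0, num_found = 1
After iteration 2: idx = 1, num_found = 1
After iteration 3: idx = 2, num_found = 2
After iteration 4: idx = 3, num_found = 2
After iteration 5: idx = 4, num_found = 3
After iteration 6: idx = 5, num_found = 3
After iteration 7: idx = 6, num_found = 4
After iteration 8: idx = 7, num_found = 4
After iteration 9: idx = 8, num_found = 5
After iteration 10: idx = 9, num_found = 5
Loop ends.

Final answer: 5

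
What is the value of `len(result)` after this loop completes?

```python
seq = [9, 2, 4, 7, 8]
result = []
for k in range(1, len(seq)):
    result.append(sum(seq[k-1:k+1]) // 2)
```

Let's trace through this code step by step.

Initialize: seq = [9, 2, 4, 7, 8]
Initialize: result = []
Entering loop: for k in range(1, len(seq)):
After iteration 1: k = 1, result = [5]
After iteration 2: k = 2, result = [5, 3]
After iteration 3: k = 3, result = [5, 3, 5]
After iteration 4: k = 4, result = [5, 3, 5, 7]
Loop ends.
len(result) = 4

Final answer: 4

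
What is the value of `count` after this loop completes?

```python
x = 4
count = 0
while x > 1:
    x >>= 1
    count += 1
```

Let's trace through this code step by step.

Initialize: x = 4
Initialize: count = 0
Entering loop: while x > 1:
After iteration 1: x = 2, count = 1
After iteration 2: x = 1, count = 2
Loop ends.

Final answer: 2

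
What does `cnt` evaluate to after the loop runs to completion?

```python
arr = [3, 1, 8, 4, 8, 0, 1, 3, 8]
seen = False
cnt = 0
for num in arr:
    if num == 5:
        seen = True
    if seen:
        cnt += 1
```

Let's trace through this code step by step.

Initialize: arr = [3, 1, 8, 4, 8, 0, 1, 3, 8]
Initialize: seen = False
Initialize: cnt = 0
Entering loop: for num in arr:
After iteration 1: num = 3, cnt = 0
After iteration 2: num = 1, cnt = 0
After iteration 3: num = 8, cnt = 0
After iteration 4: num = 4, cnt = 0
After iteration 5: num = 8, cnt = 0
After iteration 6: num = 0, cnt = 0
After iteration 7: num = 1, cnt = 0
After iteration 8: num = 3, cnt = 0
After iteration 9: num = 8, cnt = 0
Loop ends.

Final answer: 0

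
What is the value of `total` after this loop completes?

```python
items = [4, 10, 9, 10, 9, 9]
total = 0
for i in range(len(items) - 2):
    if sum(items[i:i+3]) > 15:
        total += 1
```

Let's trace through this code step by step.

Initialize: items = [4, 10, 9, 10, 9, 9]
Initialize: total = 0
Entering loop: for i in range(len(items) - 2):
After iteration 1: i = 0, total = 1
After iteration 2: i = 1, total = 2
After iteration 3: i = 2, total = 3
After iteration 4: i = 3, total = 4
Loop ends.

Final answer: 4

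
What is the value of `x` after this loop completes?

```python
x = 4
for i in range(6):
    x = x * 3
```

Let's trace through this code step by step.

Initialize: x = 4
Entering loop: for i in range(6):
After iteration 1: i = 0, x = 12
After iteration 2: i = 1, x = 36
After iteration 3: i = 2, x = 108
After iteration 4: i = 3, x = 324
After iteration 5: i = 4, x = 972
After iteration 6: i = 5, x = 2916
Loop ends.

Final answer: 2916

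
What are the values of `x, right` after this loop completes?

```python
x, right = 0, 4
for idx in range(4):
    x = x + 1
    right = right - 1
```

Let's trace through this code step by step.

Initialize: x = 0
Initialize: right = 4
Entering loop: for idx in range(4):
After iteration 1: idx = 0, x = 1, right = 3
After iteration 2: idx = 1, x = 2, right = 2
After iteration 3: idx = 2, x = 3, right = 1
After iteration 4: idx = 3, x = 4, right = 0
Loop ends.

Final answer: 4, 0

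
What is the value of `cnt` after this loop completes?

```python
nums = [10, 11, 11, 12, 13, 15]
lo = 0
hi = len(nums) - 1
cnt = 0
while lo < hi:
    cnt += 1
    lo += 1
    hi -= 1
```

Let's trace through this code step by step.

Initialize: nums = [10, 11, 11, 12, 13, 15]
Initialize: lo = 0
Initialize: hi = 5
Initialize: cnt = 0
Entering loop: while lo < hi:
After iteration 1: lo = 1, hi = 4, cnt = 1
After iteration 2: lo = 2, hi = 3, cnt = 2
After iteration 3: lo = 3, hi = 2, cnt = 3
Loop ends.

Final answer: 3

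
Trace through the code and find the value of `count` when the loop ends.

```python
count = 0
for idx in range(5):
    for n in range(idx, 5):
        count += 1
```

Let's trace through this code step by step.

Initialize: count = 0
Entering loop: for idx in range(5):
After iteration 1: idx = 0, count = 5
After iteration 2: idx = 1, count = 9
After iteration 3: idx = 2, count = 12
After iteration 4: idx = 3, count = 14
After iteration 5: idx = 4, count = 15
Loop ends.

Final answer: 15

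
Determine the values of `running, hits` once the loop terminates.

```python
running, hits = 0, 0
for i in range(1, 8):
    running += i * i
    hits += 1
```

Let's trace through this code step by step.

Initialize: running = 0
Initialize: hits = 0
Entering loop: for i in range(1, 8):
After iteration 1: i = 1, running = 1, hits = 1
After iteration 2: i = 2, running = 5, hits = 2
After iteration 3: i = 3, running = 14, hits = 3
After iteration 4: i = 4, running = 30, hits = 4
After iteration 5: i = 5, running = 55, hits = 5
After iteration 6: i = 6, running = 91, hits = 6
After iteration 7: i = 7, running = 140, hits = 7
Loop ends.

Final answer: 140, 7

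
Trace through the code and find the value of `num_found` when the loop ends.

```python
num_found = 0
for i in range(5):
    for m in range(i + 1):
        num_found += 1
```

Let's trace through this code step by step.

Initialize: num_found = 0
Entering loop: for i in range(5):
After iteration 1: i = 0, num_found = 1, m = 0
After iteration 2: i = 1, num_found = 3, m = 1
After iteration 3: i = 2, num_found = 6, m = 2
After iteration 4: i = 3, num_found = 10, m = 3
After iteration 5: i = 4, num_found = 15, m = 4
Loop ends.

Final answer: 15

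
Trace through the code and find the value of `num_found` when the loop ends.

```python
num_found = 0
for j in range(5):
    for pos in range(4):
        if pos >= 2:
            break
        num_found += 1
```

Let's trace through this code step by step.

Initialize: num_found = 0
Entering loop: for j in range(5):
After iteration 1: j = 0, num_found = 2
After iteration 2: j = 1, num_found = 4
After iteration 3: j = 2, num_found = 6
After iteration 4: j = 3, num_found = 8
After iteration 5: j = 4, num_found = 10
Loop ends.

Final answer: 10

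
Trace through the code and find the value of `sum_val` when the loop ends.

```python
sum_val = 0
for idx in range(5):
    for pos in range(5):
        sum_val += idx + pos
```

Let's trace through this code step by step.

Initialize: sum_val = 0
Entering loop: for idx in range(5):
After iteration 1: idx = 0, sum_val = 10
After iteration 2: idx = 1, sum_val = 25
After iteration 3: idx = 2, sum_val = 45
After iteration 4: idx = 3, sum_val = 70
After iteration 5: idx = 4, sum_val = 100
Loop ends.

Final answer: 100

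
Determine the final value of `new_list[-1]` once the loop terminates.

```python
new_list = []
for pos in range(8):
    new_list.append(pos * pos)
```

Let's trace through this code step by step.

Initialize: new_list = []
Entering loop: for pos in range(8):
After iteration 1: pos = 0, new_list = [0]
After iteration 2: pos = 1, new_list = [0, 1]
After iteration 3: pos = 2, new_list = [0, 1, 4]
After iteration 4: pos = 3, new_list = [0, 1, 4, 9]
After iteration 5: pos = 4, new_list = [0, 1, 4, 9, 16]
After iteration 6: pos = 5, new_list = [0, 1, 4, 9, 16, 25]
After iteration 7: pos = 6, new_list = [0, 1, 4, 9, 16, 25, 36]
After iteration 8: pos = 7, new_list = [0, 1, 4, 9, 16, 25, 36, 49]
Loop ends.
new_list[-1] = 49

Final answer: 49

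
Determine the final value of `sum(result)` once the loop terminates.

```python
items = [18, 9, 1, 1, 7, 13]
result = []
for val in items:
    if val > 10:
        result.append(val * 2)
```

Let's trace through this code step by step.

Initialize: items = [18, 9, 1, 1, 7, 13]
Initialize: result = []
Entering loop: for val in items:
After iteration 1: val = 18, result = [36]
After iteration 2: val = 9, result = [36]
After iteration 3: val = 1, result = [36]
After iteration 4: val = 1, result = [36]
After iteration 5: val = 7, result = [36]
After iteration 6: val = 13, result = [36, 26]
Loop ends.
sum(result) = 62

Final answer: 62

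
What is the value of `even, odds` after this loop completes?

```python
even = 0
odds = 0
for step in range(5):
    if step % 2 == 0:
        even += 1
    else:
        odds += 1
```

Let's trace through this code step by step.

Initialize: even = 0
Initialize: odds = 0
Entering loop: for step in range(5):
After iteration 1: step = 0, even = 1, odds = 0
After iteration 2: step = 1, even = 1, odds = 1
After iteration 3: step = 2, even = 2, odds = 1
After iteration 4: step = 3, even = 2, odds = 2
After iteration 5: step = 4, even = 3, odds = 2
Loop ends.

Final answer: 3, 2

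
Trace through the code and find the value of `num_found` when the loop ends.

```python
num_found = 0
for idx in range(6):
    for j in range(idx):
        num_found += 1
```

Let's trace through this code step by step.

Initialize: num_found = 0
Entering loop: for idx in range(6):
After iteration 1: idx = 0, num_found = 0
After iteration 2: idx = 1, num_found = 1, j = 0
After iteration 3: idx = 2, num_found = 3, j = 1
After iteration 4: idx = 3, num_found = 6, j = 2
After iteration 5: idx = 4, num_found = 10, j = 3
After iteration 6: idx = 5, num_found = 15, j = 4
Loop ends.

Final answer: 15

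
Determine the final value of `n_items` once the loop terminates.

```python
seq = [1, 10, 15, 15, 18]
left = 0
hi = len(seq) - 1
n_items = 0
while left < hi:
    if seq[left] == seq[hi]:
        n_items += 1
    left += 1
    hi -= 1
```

Let's trace through this code step by step.

Initialize: seq = [1, 10, 15, 15, 18]
Initialize: left = 0
Initialize: hi = 4
Initialize: n_items = 0
Entering loop: while left < hi:
After iteration 1: left = 1, hi = 3, n_items = 0
After iteration 2: left = 2, hi = 2, n_items = 0
Loop ends.

Final answer: 0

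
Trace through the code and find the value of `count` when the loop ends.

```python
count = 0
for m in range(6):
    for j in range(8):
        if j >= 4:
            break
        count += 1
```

Let's trace through this code step by step.

Initialize: count = 0
Entering loop: for m in range(6):
After iteration 1: m = 0, count = 4
After iteration 2: m = 1, count = 8
After iteration 3: m = 2, count = 12
After iteration 4: m = 3, count = 16
After iteration 5: m = 4, count = 20
After iteration 6: m = 5, count = 24
Loop ends.

Final answer: 24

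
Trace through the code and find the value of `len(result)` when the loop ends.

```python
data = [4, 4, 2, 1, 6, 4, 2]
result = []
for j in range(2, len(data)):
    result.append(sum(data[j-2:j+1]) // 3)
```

Let's trace through this code step by step.

Initialize: data = [4, 4, 2, 1, 6, 4, 2]
Initialize: result = []
Entering loop: for j in range(2, len(data)):
After iteration 1: j = 2, result = [3]
After iteration 2: j = 3, result = [3, 2]
After iteration 3: j = 4, result = [3, 2, 3]
After iteration 4: j = 5, result = [3, 2, 3, 3]
After iteration 5: j = 6, result = [3, 2, 3, 3, 4]
Loop ends.
len(result) = 5

Final answer: 5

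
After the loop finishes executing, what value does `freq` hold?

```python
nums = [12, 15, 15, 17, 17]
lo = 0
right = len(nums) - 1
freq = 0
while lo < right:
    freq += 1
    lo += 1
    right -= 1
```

Let's trace through this code step by step.

Initialize: nums = [12, 15, 15, 17, 17]
Initialize: lo = 0
Initialize: right = 4
Initialize: freq = 0
Entering loop: while lo < right:
After iteration 1: lo = 1, right = 3, freq = 1
After iteration 2: lo = 2, right = 2, freq = 2
Loop ends.

Final answer: 2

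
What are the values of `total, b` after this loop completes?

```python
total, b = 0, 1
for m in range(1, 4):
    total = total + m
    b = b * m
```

Let's trace through this code step by step.

Initialize: total = 0
Initialize: b = 1
Entering loop: for m in range(1, 4):
After iteration 1: m = 1, total = 1, b = 1
After iteration 2: m = 2, total = 3, b = 2
After iteration 3: m = 3, total = 6, b = 6
Loop ends.

Final answer: 6, 6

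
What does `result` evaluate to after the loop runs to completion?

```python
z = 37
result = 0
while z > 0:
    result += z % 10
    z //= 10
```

Let's trace through this code step by step.

Initialize: z = 37
Initialize: result = 0
Entering loop: while z > 0:
After iteration 1: z = 3, result = 7
After iteration 2: z = 0, result = 10
Loop ends.

Final answer: 10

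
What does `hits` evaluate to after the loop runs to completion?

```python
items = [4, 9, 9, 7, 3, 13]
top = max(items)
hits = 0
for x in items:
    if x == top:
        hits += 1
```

Let's trace through this code step by step.

Initialize: items = [4, 9, 9, 7, 3, 13]
Initialize: top = 13
Initialize: hits = 0
Entering loop: for x in items:
After iteration 1: x = 4, hits = 0
After iteration 2: x = 9, hits = 0
After iteration 3: x = 9, hits = 0
After iteration 4: x = 7, hits = 0
After iteration 5: x = 3, hits = 0
After iteration 6: x = 13, hits = 1
Loop ends.

Final answer: 1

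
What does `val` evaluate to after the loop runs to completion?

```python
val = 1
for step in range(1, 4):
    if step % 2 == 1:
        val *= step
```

Let's trace through this code step by step.

Initialize: val = 1
Entering loop: for step in range(1, 4):
After iteration 1: step = 1, val = 1
After iteration 2: step = 2, val = 1
After iteration 3: step = 3, val = 3
Loop ends.

Final answer: 3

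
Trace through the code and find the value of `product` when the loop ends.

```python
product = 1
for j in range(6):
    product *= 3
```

Let's trace through this code step by step.

Initialize: product = 1
Entering loop: for j in range(6):
After iteration 1: j = 0, product = 3
After iteration 2: j = 1, product = 9
After iteration 3: j = 2, product = 27
After iteration 4: j = 3, product = 81
After iteration 5: j = 4, product = 243
After iteration 6: j = 5, product = 729
Loop ends.

Final answer: 729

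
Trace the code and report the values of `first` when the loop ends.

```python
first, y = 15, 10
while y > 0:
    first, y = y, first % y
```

Let's trace through this code step by step.

Initialize: first = 15
Initialize: y = 10
Entering loop: while y > 0:
After iteration 1: first = 10, y = 5
After iteration 2: first = 5, y = 0
Loop ends.

Final answer: 5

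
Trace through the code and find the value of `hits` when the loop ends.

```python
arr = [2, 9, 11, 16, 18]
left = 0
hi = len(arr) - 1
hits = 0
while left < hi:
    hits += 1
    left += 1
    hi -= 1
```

Let's trace through this code step by step.

Initialize: arr = [2, 9, 11, 16, 18]
Initialize: left = 0
Initialize: hi = 4
Initialize: hits = 0
Entering loop: while left < hi:
After iteration 1: left = 1, hi = 3, hits = 1
After iteration 2: left = 2, hi = 2, hits = 2
Loop ends.

Final answer: 2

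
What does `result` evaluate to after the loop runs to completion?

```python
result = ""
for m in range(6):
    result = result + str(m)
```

Let's trace through this code step by step.

Initialize: result = ''
Entering loop: for m in range(6):
After iteration 1: m = 0, result = '0'
After iteration 2: m = 1, result = '01'
After iteration 3: m = 2, result = '012'
After iteration 4: m = 3, result = '0123'
After iteration 5: m = 4, result = '01234'
After iteration 6: m = 5, result = '012345'
Loop ends.

Final answer: '012345'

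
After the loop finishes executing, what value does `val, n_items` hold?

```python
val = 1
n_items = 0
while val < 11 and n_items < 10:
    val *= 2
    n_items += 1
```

Let's trace through this code step by step.

Initialize: val = 1
Initialize: n_items = 0
Entering loop: while val < 11 and n_items < 10:
After iteration 1: val = 2, n_items = 1
After iteration 2: val = 4, n_items = 2
After iteration 3: val = 8, n_items = 3
After iteration 4: val = 16, n_items = 4
Loop ends.

Final answer: 16, 4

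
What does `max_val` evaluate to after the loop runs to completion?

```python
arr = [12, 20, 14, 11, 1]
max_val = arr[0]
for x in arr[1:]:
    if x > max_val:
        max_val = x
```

Let's trace through this code step by step.

Initialize: arr = [12, 20, 14, 11, 1]
Initialize: max_val = 12
Entering loop: for x in arr[1:]:
After iteration 1: x = 20, max_val = 20
After iteration 2: x = 14, max_val = 20
After iteration 3: x = 11, max_val = 20
After iteration 4: x = 1, max_val = 20
Loop ends.

Final answer: 20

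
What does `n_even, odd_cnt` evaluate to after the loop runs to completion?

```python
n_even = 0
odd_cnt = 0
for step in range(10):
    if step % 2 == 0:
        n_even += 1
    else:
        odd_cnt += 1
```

Let's trace through this code step by step.

Initialize: n_even = 0
Initialize: odd_cnt = 0
Entering loop: for step in range(10):
After iteration 1: step = 0, n_even = 1, odd_cnt = 0
After iteration 2: step = 1, n_even = 1, odd_cnt = 1
After iteration 3: step = 2, n_even = 2, odd_cnt = 1
After iteration 4: step = 3, n_even = 2, odd_cnt = 2
After iteration 5: step = 4, n_even = 3, odd_cnt = 2
After iteration 6: step = 5, n_even = 3, odd_cnt = 3
After iteration 7: step = 6, n_even = 4, odd_cnt = 3
After iteration 8: step = 7, n_even = 4, odd_cnt = 4
After iteration 9: step = 8, n_even = 5, odd_cnt = 4
After iteration 10: step = 9, n_even = 5, odd_cnt = 5
Loop ends.

Final answer: 5, 5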